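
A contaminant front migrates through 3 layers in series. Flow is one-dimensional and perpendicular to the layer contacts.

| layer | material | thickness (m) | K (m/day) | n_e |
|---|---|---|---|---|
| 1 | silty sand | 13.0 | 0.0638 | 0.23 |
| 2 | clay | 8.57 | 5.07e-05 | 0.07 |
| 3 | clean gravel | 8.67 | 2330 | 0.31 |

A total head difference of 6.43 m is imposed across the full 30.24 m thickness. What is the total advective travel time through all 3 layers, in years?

With flow normal to the layers, continuity requires the same specific discharge q through every layer.
Σ(b_i/K_i) = 13.0/0.0638 + 8.57/5.07e-05 + 8.67/2330 = 1.692e+05 d.
q = Δh / Σ(b_i/K_i) = 6.43 / 1.692e+05 = 3.799e-05 m/day.
In each layer the seepage velocity is v_i = q/n_i, so the layer transit time is t_i = b_i·n_i / q:
  layer 1 (silty sand): t_1 = 13.0 × 0.23 / 3.799e-05 = 78697 d
  layer 2 (clay): t_2 = 8.57 × 0.07 / 3.799e-05 = 15789 d
  layer 3 (clean gravel): t_3 = 8.67 × 0.31 / 3.799e-05 = 70740 d
Total t = Σ t_i = 1.652e+05 days = 452.4 years.

452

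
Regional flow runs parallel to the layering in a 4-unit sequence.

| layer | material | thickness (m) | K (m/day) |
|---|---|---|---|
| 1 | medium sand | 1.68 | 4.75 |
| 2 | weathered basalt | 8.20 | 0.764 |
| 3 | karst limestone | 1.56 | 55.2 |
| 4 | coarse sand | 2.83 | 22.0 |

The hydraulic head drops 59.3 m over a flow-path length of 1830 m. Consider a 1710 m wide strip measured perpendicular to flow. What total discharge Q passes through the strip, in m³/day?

Flow is parallel to layering, so each bed carries its own Darcy discharge and the transmissivities add.
Σ(K_i·b_i) = 4.75×1.68 + 0.764×8.20 + 55.2×1.56 + 22.0×2.83 = 162.6 m²/day.
Hydraulic gradient i = Δh / L = 59.3 / 1830 = 0.03240.
Q = Σ(K_i·b_i) · W · i = 162.6 × 1710 × 0.03240 = 9011 m³/day.

9010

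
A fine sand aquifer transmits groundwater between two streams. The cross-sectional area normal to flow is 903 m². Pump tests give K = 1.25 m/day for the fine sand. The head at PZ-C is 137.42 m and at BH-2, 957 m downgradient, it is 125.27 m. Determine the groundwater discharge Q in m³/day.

14.3

Hydraulic gradient i = (137.42 − 125.27) / 957 = 12.15 / 957 = 0.01270.
Darcy's law: Q = K · A · i = 1.250 × 903.0 × 0.01270 = 14.33 m³/day.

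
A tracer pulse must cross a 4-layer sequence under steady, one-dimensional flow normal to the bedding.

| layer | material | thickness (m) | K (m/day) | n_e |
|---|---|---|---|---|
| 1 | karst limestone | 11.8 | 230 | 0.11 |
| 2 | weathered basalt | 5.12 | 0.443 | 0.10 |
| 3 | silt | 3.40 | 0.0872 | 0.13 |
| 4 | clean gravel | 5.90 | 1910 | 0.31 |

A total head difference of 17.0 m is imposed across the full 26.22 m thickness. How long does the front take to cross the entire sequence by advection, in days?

With flow normal to the layers, continuity requires the same specific discharge q through every layer.
Σ(b_i/K_i) = 11.8/230 + 5.12/0.443 + 3.40/0.0872 + 5.90/1910 = 50.60 d.
q = Δh / Σ(b_i/K_i) = 17.0 / 50.60 = 0.3359 m/day.
In each layer the seepage velocity is v_i = q/n_i, so the layer transit time is t_i = b_i·n_i / q:
  layer 1 (karst limestone): t_1 = 11.8 × 0.11 / 0.3359 = 3.864 d
  layer 2 (weathered basalt): t_2 = 5.12 × 0.10 / 0.3359 = 1.524 d
  layer 3 (silt): t_3 = 3.40 × 0.13 / 0.3359 = 1.316 d
  layer 4 (clean gravel): t_4 = 5.90 × 0.31 / 0.3359 = 5.444 d
Total t = Σ t_i = 12.15 days.

12.1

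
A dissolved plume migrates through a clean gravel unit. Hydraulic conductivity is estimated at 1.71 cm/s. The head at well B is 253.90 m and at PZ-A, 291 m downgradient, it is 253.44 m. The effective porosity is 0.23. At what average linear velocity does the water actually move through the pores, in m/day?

10.2

Convert K: 1.71 cm/s × 864 = 1477 m/day.
Hydraulic gradient i = (253.90 − 253.44) / 291 = 0.46 / 291 = 0.001581.
Darcy flux q = K · i = 1477 × 0.001581 = 2.335 m/day.
Seepage velocity v = q / n_e = 2.335 / 0.23 = 10.15 m/day.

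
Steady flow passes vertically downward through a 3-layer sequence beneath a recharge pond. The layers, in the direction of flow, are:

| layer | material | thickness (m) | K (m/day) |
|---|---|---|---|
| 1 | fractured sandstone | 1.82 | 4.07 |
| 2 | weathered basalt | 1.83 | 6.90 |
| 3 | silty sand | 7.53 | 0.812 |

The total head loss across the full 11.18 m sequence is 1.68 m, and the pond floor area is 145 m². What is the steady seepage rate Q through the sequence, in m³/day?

24.4

Flow is perpendicular to layering, so the layers act in series and the equivalent K is the thickness-weighted harmonic mean.
Total thickness L = 1.82 + 1.83 + 7.53 = 11.18 m.
Σ(b_i/K_i) = 1.82/4.07 + 1.83/6.90 + 7.53/0.812 = 9.986 d.
K_eq = L / Σ(b_i/K_i) = 11.18 / 9.986 = 1.120 m/day.
Q = K_eq · A · (Δh/L) = 1.120 × 145 × (1.68/11.18) = 24.39 m³/day.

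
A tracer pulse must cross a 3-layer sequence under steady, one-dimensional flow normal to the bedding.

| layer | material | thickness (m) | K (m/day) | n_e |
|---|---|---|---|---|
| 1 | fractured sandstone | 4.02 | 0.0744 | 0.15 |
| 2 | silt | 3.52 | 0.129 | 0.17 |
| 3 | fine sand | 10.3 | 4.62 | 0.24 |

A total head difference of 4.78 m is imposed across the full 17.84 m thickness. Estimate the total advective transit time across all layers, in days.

With flow normal to the layers, continuity requires the same specific discharge q through every layer.
Σ(b_i/K_i) = 4.02/0.0744 + 3.52/0.129 + 10.3/4.62 = 83.55 d.
q = Δh / Σ(b_i/K_i) = 4.78 / 83.55 = 0.05721 m/day.
In each layer the seepage velocity is v_i = q/n_i, so the layer transit time is t_i = b_i·n_i / q:
  layer 1 (fractured sandstone): t_1 = 4.02 × 0.15 / 0.05721 = 10.54 d
  layer 2 (silt): t_2 = 3.52 × 0.17 / 0.05721 = 10.46 d
  layer 3 (fine sand): t_3 = 10.3 × 0.24 / 0.05721 = 43.21 d
Total t = Σ t_i = 64.21 days.

64.2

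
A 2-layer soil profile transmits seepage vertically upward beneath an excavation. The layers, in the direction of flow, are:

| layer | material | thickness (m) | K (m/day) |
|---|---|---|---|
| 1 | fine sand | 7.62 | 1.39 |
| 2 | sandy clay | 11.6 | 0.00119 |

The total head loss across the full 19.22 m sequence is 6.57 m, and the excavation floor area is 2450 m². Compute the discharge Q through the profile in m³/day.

1.65

Flow is perpendicular to layering, so the layers act in series and the equivalent K is the thickness-weighted harmonic mean.
Total thickness L = 7.62 + 11.6 = 19.22 m.
Σ(b_i/K_i) = 7.62/1.39 + 11.6/0.00119 = 9753 d.
K_eq = L / Σ(b_i/K_i) = 19.22 / 9753 = 0.001971 m/day.
Q = K_eq · A · (Δh/L) = 0.001971 × 2450 × (6.57/19.22) = 1.650 m³/day.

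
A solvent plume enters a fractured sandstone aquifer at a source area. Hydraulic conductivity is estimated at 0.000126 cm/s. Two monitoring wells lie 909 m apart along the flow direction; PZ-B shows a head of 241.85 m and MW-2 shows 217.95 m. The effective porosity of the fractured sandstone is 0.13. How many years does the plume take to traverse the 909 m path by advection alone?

Convert K: 0.000126 cm/s × 864 = 0.1089 m/day.
Hydraulic gradient i = (241.85 − 217.95) / 909 = 23.9 / 909 = 0.02629.
Darcy flux q = K · i = 0.1089 × 0.02629 = 0.002862 m/day.
Seepage velocity v = q / n_e = 0.002862 / 0.13 = 0.02202 m/day.
Travel time t = L / v = 909 / 0.02202 = 41285 days = 113.0 years.

113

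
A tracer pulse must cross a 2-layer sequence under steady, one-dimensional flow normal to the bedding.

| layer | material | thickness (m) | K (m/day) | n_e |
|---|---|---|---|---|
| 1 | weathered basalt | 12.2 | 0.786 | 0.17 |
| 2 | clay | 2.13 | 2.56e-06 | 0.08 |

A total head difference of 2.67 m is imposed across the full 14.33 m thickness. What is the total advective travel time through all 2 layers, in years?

1910

With flow normal to the layers, continuity requires the same specific discharge q through every layer.
Σ(b_i/K_i) = 12.2/0.786 + 2.13/2.56e-06 = 8.320e+05 d.
q = Δh / Σ(b_i/K_i) = 2.67 / 8.320e+05 = 3.209e-06 m/day.
In each layer the seepage velocity is v_i = q/n_i, so the layer transit time is t_i = b_i·n_i / q:
  layer 1 (weathered basalt): t_1 = 12.2 × 0.17 / 3.209e-06 = 6.463e+05 d
  layer 2 (clay): t_2 = 2.13 × 0.08 / 3.209e-06 = 53101 d
Total t = Σ t_i = 6.994e+05 days = 1915 years.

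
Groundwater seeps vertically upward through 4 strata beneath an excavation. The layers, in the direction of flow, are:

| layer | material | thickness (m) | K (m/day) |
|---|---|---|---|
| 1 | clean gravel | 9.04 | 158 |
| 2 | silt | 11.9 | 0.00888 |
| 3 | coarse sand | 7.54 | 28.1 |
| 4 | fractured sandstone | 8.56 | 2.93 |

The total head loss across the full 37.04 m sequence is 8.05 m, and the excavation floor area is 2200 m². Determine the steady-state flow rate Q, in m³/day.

Flow is perpendicular to layering, so the layers act in series and the equivalent K is the thickness-weighted harmonic mean.
Total thickness L = 9.04 + 11.9 + 7.54 + 8.56 = 37.04 m.
Σ(b_i/K_i) = 9.04/158 + 11.9/0.00888 + 7.54/28.1 + 8.56/2.93 = 1343 d.
K_eq = L / Σ(b_i/K_i) = 37.04 / 1343 = 0.02757 m/day.
Q = K_eq · A · (Δh/L) = 0.02757 × 2200 × (8.05/37.04) = 13.18 m³/day.

13.2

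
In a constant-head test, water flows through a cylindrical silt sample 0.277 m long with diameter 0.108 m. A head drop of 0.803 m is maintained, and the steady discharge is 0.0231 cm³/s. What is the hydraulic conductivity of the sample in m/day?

Cross-sectional area A = π·(d/2)² = π × (0.108/2)² = 0.009161 m².
Convert discharge: 0.0231 cm³/s = 2.310e-08 m³/s.
Darcy's law rearranged: K = Q·L / (A·Δh) = 2.310e-08 × 0.277 / (0.009161 × 0.803) = 8.698e-07 m/s = 0.07515 m/day.

0.0752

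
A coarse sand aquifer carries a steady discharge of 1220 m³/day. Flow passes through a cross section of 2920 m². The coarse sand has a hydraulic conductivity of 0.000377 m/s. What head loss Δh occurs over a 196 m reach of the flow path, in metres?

Convert K: 0.000377 m/s × 86400 = 32.57 m/day.
From Q = K·A·i, i = Q / (K·A) = 1220 / (32.57 × 2920) = 0.01283.
Head loss Δh = i · L = 0.01283 × 196 = 2.514 m.

2.51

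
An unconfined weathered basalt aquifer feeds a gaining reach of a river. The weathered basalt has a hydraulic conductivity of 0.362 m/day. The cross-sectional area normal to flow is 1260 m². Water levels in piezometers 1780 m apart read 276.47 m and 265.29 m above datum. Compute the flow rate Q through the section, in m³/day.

Hydraulic gradient i = (276.47 − 265.29) / 1780 = 11.18 / 1780 = 0.006281.
Darcy's law: Q = K · A · i = 0.3620 × 1260 × 0.006281 = 2.865 m³/day.

2.86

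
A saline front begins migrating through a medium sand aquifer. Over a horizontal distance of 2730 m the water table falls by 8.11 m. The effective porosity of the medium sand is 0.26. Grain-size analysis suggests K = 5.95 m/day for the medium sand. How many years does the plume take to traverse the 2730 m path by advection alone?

Hydraulic gradient i = Δh / L = 8.11 / 2730 = 0.002971.
Darcy flux q = K · i = 5.950 × 0.002971 = 0.01768 m/day.
Seepage velocity v = q / n_e = 0.01768 / 0.26 = 0.06798 m/day.
Travel time t = L / v = 2730 / 0.06798 = 40157 days = 109.9 years.

110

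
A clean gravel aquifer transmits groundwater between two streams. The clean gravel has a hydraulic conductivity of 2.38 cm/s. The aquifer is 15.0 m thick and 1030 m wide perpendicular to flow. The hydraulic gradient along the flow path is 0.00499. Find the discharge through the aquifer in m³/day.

159000

Convert K: 2.38 cm/s × 864 = 2056 m/day.
Cross-sectional area A = 1030 × 15.0 = 15450 m².
Hydraulic gradient i = 0.00499.
Darcy's law: Q = K · A · i = 2056 × 15450 × 0.004990 = 1.585e+05 m³/day.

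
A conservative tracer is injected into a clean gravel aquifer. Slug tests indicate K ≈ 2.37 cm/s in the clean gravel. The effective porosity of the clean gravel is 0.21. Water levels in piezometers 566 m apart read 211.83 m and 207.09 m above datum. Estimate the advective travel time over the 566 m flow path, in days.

6.93

Convert K: 2.37 cm/s × 864 = 2048 m/day.
Hydraulic gradient i = (211.83 − 207.09) / 566 = 4.74 / 566 = 0.008375.
Darcy flux q = K · i = 2048 × 0.008375 = 17.15 m/day.
Seepage velocity v = q / n_e = 17.15 / 0.21 = 81.66 m/day.
Travel time t = L / v = 566 / 81.66 = 6.931 days.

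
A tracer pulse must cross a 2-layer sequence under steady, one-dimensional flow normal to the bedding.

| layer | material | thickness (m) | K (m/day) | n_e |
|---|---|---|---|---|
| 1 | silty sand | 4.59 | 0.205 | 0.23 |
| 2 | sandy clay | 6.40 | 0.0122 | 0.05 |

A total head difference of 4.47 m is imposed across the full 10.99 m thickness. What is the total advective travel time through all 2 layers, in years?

With flow normal to the layers, continuity requires the same specific discharge q through every layer.
Σ(b_i/K_i) = 4.59/0.205 + 6.40/0.0122 = 547.0 d.
q = Δh / Σ(b_i/K_i) = 4.47 / 547.0 = 0.008172 m/day.
In each layer the seepage velocity is v_i = q/n_i, so the layer transit time is t_i = b_i·n_i / q:
  layer 1 (silty sand): t_1 = 4.59 × 0.23 / 0.008172 = 129.2 d
  layer 2 (sandy clay): t_2 = 6.40 × 0.05 / 0.008172 = 39.16 d
Total t = Σ t_i = 168.3 days = 0.4609 years.

0.461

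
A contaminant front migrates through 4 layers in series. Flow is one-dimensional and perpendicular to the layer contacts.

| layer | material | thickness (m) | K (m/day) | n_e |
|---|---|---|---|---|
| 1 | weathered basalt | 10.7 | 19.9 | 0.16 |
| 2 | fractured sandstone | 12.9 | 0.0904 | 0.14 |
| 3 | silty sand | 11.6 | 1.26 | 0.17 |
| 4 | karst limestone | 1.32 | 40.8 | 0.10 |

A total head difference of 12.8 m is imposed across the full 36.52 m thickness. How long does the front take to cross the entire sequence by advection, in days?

With flow normal to the layers, continuity requires the same specific discharge q through every layer.
Σ(b_i/K_i) = 10.7/19.9 + 12.9/0.0904 + 11.6/1.26 + 1.32/40.8 = 152.5 d.
q = Δh / Σ(b_i/K_i) = 12.8 / 152.5 = 0.08395 m/day.
In each layer the seepage velocity is v_i = q/n_i, so the layer transit time is t_i = b_i·n_i / q:
  layer 1 (weathered basalt): t_1 = 10.7 × 0.16 / 0.08395 = 20.39 d
  layer 2 (fractured sandstone): t_2 = 12.9 × 0.14 / 0.08395 = 21.51 d
  layer 3 (silty sand): t_3 = 11.6 × 0.17 / 0.08395 = 23.49 d
  layer 4 (karst limestone): t_4 = 1.32 × 0.10 / 0.08395 = 1.572 d
Total t = Σ t_i = 66.97 days.

67.0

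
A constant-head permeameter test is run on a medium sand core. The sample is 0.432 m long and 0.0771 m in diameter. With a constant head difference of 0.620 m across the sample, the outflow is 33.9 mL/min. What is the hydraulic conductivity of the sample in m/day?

7.29

Cross-sectional area A = π·(d/2)² = π × (0.0771/2)² = 0.004669 m².
Convert discharge: 33.9 mL/min = 5.650e-07 m³/s.
Darcy's law rearranged: K = Q·L / (A·Δh) = 5.650e-07 × 0.432 / (0.004669 × 0.620) = 8.432e-05 m/s = 7.285 m/day.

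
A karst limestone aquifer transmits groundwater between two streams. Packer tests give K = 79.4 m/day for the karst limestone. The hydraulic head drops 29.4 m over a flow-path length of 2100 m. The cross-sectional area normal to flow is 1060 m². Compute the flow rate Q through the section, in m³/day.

1180

Hydraulic gradient i = Δh / L = 29.4 / 2100 = 0.01400.
Darcy's law: Q = K · A · i = 79.40 × 1060 × 0.01400 = 1178 m³/day.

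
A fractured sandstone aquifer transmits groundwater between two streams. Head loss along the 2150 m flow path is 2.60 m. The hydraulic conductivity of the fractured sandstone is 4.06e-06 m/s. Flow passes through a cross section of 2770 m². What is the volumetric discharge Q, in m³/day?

Convert K: 4.06e-06 m/s × 86400 = 0.3508 m/day.
Hydraulic gradient i = Δh / L = 2.60 / 2150 = 0.001209.
Darcy's law: Q = K · A · i = 0.3508 × 2770 × 0.001209 = 1.175 m³/day.

1.18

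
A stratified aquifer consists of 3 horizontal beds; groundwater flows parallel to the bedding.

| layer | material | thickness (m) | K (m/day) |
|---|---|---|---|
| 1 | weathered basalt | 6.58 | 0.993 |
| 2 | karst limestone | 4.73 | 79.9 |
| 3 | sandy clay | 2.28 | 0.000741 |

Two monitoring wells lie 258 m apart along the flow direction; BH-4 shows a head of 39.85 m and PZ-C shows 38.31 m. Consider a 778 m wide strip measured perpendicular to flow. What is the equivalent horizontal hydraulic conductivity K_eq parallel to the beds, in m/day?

Flow is parallel to layering, so each bed carries its own Darcy discharge and the transmissivities add.
Σ(K_i·b_i) = 0.993×6.58 + 79.9×4.73 + 0.000741×2.28 = 384.5 m²/day.
Total thickness b = 13.59 m, so K_eq = Σ(K_i·b_i)/b = 28.29 m/day.

28.3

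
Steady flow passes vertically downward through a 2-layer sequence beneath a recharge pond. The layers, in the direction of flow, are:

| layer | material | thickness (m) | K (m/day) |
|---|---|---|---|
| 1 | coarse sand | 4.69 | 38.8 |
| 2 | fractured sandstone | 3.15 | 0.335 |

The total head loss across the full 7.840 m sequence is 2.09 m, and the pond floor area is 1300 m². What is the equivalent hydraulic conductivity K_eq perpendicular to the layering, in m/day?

Flow is perpendicular to layering, so the layers act in series and the equivalent K is the thickness-weighted harmonic mean.
Total thickness L = 4.69 + 3.15 = 7.840 m.
Σ(b_i/K_i) = 4.69/38.8 + 3.15/0.335 = 9.524 d.
K_eq = L / Σ(b_i/K_i) = 7.840 / 9.524 = 0.8232 m/day.

0.823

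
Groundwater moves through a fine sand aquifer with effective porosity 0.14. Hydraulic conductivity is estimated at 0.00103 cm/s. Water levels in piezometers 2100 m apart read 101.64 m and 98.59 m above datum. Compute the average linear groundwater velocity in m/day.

0.00923

Convert K: 0.00103 cm/s × 864 = 0.8899 m/day.
Hydraulic gradient i = (101.64 − 98.59) / 2100 = 3.05 / 2100 = 0.001452.
Darcy flux q = K · i = 0.8899 × 0.001452 = 0.001293 m/day.
Seepage velocity v = q / n_e = 0.001293 / 0.14 = 0.009232 m/day.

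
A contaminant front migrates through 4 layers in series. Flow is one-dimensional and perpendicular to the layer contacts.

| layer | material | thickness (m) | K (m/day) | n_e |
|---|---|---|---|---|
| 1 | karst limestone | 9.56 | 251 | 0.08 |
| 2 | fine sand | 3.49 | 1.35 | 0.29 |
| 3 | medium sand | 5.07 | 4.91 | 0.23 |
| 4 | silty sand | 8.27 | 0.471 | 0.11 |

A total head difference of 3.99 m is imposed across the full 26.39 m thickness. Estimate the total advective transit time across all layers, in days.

20.5

With flow normal to the layers, continuity requires the same specific discharge q through every layer.
Σ(b_i/K_i) = 9.56/251 + 3.49/1.35 + 5.07/4.91 + 8.27/0.471 = 21.21 d.
q = Δh / Σ(b_i/K_i) = 3.99 / 21.21 = 0.1881 m/day.
In each layer the seepage velocity is v_i = q/n_i, so the layer transit time is t_i = b_i·n_i / q:
  layer 1 (karst limestone): t_1 = 9.56 × 0.08 / 0.1881 = 4.066 d
  layer 2 (fine sand): t_2 = 3.49 × 0.29 / 0.1881 = 5.381 d
  layer 3 (medium sand): t_3 = 5.07 × 0.23 / 0.1881 = 6.200 d
  layer 4 (silty sand): t_4 = 8.27 × 0.11 / 0.1881 = 4.837 d
Total t = Σ t_i = 20.48 days.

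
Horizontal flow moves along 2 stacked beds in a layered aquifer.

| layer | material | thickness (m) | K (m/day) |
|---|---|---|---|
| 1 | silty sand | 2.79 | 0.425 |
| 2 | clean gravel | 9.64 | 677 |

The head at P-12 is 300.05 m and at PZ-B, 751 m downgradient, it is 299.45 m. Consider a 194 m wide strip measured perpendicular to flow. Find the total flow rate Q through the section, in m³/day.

Flow is parallel to layering, so each bed carries its own Darcy discharge and the transmissivities add.
Σ(K_i·b_i) = 0.425×2.79 + 677×9.64 = 6527 m²/day.
Hydraulic gradient i = (300.05 − 299.45) / 751 = 0.6 / 751 = 0.0007989.
Q = Σ(K_i·b_i) · W · i = 6527 × 194 × 0.0007989 = 1012 m³/day.

1010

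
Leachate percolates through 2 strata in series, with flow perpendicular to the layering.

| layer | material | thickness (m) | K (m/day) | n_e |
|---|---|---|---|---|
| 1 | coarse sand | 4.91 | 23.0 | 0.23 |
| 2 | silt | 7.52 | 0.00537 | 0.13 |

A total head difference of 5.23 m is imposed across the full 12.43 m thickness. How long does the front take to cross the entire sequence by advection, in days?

564

With flow normal to the layers, continuity requires the same specific discharge q through every layer.
Σ(b_i/K_i) = 4.91/23.0 + 7.52/0.00537 = 1401 d.
q = Δh / Σ(b_i/K_i) = 5.23 / 1401 = 0.003734 m/day.
In each layer the seepage velocity is v_i = q/n_i, so the layer transit time is t_i = b_i·n_i / q:
  layer 1 (coarse sand): t_1 = 4.91 × 0.23 / 0.003734 = 302.4 d
  layer 2 (silt): t_2 = 7.52 × 0.13 / 0.003734 = 261.8 d
Total t = Σ t_i = 564.2 days.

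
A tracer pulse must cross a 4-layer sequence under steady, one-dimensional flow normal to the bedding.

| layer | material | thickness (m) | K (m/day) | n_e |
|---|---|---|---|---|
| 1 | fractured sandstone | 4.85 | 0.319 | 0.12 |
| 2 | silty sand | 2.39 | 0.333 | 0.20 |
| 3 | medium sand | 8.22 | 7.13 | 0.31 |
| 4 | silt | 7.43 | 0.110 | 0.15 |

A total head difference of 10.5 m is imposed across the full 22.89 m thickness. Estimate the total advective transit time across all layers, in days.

With flow normal to the layers, continuity requires the same specific discharge q through every layer.
Σ(b_i/K_i) = 4.85/0.319 + 2.39/0.333 + 8.22/7.13 + 7.43/0.110 = 91.08 d.
q = Δh / Σ(b_i/K_i) = 10.5 / 91.08 = 0.1153 m/day.
In each layer the seepage velocity is v_i = q/n_i, so the layer transit time is t_i = b_i·n_i / q:
  layer 1 (fractured sandstone): t_1 = 4.85 × 0.12 / 0.1153 = 5.048 d
  layer 2 (silty sand): t_2 = 2.39 × 0.20 / 0.1153 = 4.146 d
  layer 3 (medium sand): t_3 = 8.22 × 0.31 / 0.1153 = 22.10 d
  layer 4 (silt): t_4 = 7.43 × 0.15 / 0.1153 = 9.667 d
Total t = Σ t_i = 40.97 days.

41.0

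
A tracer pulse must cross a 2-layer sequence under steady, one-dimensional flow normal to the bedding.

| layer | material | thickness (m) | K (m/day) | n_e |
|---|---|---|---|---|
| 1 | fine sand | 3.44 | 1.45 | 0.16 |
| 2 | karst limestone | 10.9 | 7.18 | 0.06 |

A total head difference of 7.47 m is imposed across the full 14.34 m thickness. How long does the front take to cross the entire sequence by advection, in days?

With flow normal to the layers, continuity requires the same specific discharge q through every layer.
Σ(b_i/K_i) = 3.44/1.45 + 10.9/7.18 = 3.891 d.
q = Δh / Σ(b_i/K_i) = 7.47 / 3.891 = 1.920 m/day.
In each layer the seepage velocity is v_i = q/n_i, so the layer transit time is t_i = b_i·n_i / q:
  layer 1 (fine sand): t_1 = 3.44 × 0.16 / 1.920 = 0.2867 d
  layer 2 (karst limestone): t_2 = 10.9 × 0.06 / 1.920 = 0.3406 d
Total t = Σ t_i = 0.6273 days.

0.627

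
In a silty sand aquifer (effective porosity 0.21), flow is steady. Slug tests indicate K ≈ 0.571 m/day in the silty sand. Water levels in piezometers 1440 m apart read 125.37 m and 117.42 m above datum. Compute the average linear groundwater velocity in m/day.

0.0150

Hydraulic gradient i = (125.37 − 117.42) / 1440 = 7.95 / 1440 = 0.005521.
Darcy flux q = K · i = 0.5710 × 0.005521 = 0.003152 m/day.
Seepage velocity v = q / n_e = 0.003152 / 0.21 = 0.01501 m/day.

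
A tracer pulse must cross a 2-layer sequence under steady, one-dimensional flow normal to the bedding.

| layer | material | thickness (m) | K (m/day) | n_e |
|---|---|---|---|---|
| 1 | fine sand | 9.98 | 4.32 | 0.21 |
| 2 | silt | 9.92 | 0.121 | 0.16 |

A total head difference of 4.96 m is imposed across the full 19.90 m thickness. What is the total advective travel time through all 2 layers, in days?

62.6

With flow normal to the layers, continuity requires the same specific discharge q through every layer.
Σ(b_i/K_i) = 9.98/4.32 + 9.92/0.121 = 84.29 d.
q = Δh / Σ(b_i/K_i) = 4.96 / 84.29 = 0.05884 m/day.
In each layer the seepage velocity is v_i = q/n_i, so the layer transit time is t_i = b_i·n_i / q:
  layer 1 (fine sand): t_1 = 9.98 × 0.21 / 0.05884 = 35.62 d
  layer 2 (silt): t_2 = 9.92 × 0.16 / 0.05884 = 26.97 d
Total t = Σ t_i = 62.59 days.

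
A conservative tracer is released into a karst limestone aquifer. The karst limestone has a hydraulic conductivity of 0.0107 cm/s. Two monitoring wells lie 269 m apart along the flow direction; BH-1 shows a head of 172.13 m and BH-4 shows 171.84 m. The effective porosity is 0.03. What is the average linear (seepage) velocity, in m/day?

0.332

Convert K: 0.0107 cm/s × 864 = 9.245 m/day.
Hydraulic gradient i = (172.13 − 171.84) / 269 = 0.29 / 269 = 0.001078.
Darcy flux q = K · i = 9.245 × 0.001078 = 0.009967 m/day.
Seepage velocity v = q / n_e = 0.009967 / 0.03 = 0.3322 m/day.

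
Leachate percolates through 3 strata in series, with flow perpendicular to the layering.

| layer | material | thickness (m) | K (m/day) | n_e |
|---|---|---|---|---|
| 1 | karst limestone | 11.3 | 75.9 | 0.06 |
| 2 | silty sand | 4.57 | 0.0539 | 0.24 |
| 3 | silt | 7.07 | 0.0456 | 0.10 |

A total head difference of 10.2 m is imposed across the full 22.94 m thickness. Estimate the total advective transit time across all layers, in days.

58.4

With flow normal to the layers, continuity requires the same specific discharge q through every layer.
Σ(b_i/K_i) = 11.3/75.9 + 4.57/0.0539 + 7.07/0.0456 = 240.0 d.
q = Δh / Σ(b_i/K_i) = 10.2 / 240.0 = 0.04250 m/day.
In each layer the seepage velocity is v_i = q/n_i, so the layer transit time is t_i = b_i·n_i / q:
  layer 1 (karst limestone): t_1 = 11.3 × 0.06 / 0.04250 = 15.95 d
  layer 2 (silty sand): t_2 = 4.57 × 0.24 / 0.04250 = 25.80 d
  layer 3 (silt): t_3 = 7.07 × 0.10 / 0.04250 = 16.63 d
Total t = Σ t_i = 58.39 days.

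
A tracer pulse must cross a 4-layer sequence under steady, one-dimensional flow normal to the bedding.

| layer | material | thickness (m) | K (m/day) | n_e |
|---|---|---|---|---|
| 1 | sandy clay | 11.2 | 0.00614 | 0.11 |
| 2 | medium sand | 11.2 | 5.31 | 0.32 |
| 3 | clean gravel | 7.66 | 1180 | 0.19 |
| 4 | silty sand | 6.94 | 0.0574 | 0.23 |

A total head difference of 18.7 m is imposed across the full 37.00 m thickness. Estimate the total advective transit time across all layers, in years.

With flow normal to the layers, continuity requires the same specific discharge q through every layer.
Σ(b_i/K_i) = 11.2/0.00614 + 11.2/5.31 + 7.66/1180 + 6.94/0.0574 = 1947 d.
q = Δh / Σ(b_i/K_i) = 18.7 / 1947 = 0.009604 m/day.
In each layer the seepage velocity is v_i = q/n_i, so the layer transit time is t_i = b_i·n_i / q:
  layer 1 (sandy clay): t_1 = 11.2 × 0.11 / 0.009604 = 128.3 d
  layer 2 (medium sand): t_2 = 11.2 × 0.32 / 0.009604 = 373.2 d
  layer 3 (clean gravel): t_3 = 7.66 × 0.19 / 0.009604 = 151.5 d
  layer 4 (silty sand): t_4 = 6.94 × 0.23 / 0.009604 = 166.2 d
Total t = Σ t_i = 819.2 days = 2.243 years.

2.24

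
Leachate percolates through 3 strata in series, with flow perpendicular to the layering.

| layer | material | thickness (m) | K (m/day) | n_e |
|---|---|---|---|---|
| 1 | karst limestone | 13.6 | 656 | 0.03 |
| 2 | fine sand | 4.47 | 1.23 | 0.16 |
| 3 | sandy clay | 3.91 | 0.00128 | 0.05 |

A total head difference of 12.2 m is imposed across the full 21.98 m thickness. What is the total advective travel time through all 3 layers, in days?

With flow normal to the layers, continuity requires the same specific discharge q through every layer.
Σ(b_i/K_i) = 13.6/656 + 4.47/1.23 + 3.91/0.00128 = 3058 d.
q = Δh / Σ(b_i/K_i) = 12.2 / 3058 = 0.003989 m/day.
In each layer the seepage velocity is v_i = q/n_i, so the layer transit time is t_i = b_i·n_i / q:
  layer 1 (karst limestone): t_1 = 13.6 × 0.03 / 0.003989 = 102.3 d
  layer 2 (fine sand): t_2 = 4.47 × 0.16 / 0.003989 = 179.3 d
  layer 3 (sandy clay): t_3 = 3.91 × 0.05 / 0.003989 = 49.01 d
Total t = Σ t_i = 330.6 days.

331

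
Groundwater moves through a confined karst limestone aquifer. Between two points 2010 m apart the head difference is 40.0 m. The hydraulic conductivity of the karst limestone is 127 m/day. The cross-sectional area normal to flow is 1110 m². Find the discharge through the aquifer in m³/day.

Hydraulic gradient i = Δh / L = 40.0 / 2010 = 0.01990.
Darcy's law: Q = K · A · i = 127.0 × 1110 × 0.01990 = 2805 m³/day.

2810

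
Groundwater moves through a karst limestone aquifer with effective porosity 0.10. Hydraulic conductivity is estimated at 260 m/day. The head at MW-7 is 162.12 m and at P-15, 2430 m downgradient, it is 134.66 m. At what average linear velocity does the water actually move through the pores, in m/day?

29.4

Hydraulic gradient i = (162.12 − 134.66) / 2430 = 27.46 / 2430 = 0.01130.
Darcy flux q = K · i = 260.0 × 0.01130 = 2.938 m/day.
Seepage velocity v = q / n_e = 2.938 / 0.10 = 29.38 m/day.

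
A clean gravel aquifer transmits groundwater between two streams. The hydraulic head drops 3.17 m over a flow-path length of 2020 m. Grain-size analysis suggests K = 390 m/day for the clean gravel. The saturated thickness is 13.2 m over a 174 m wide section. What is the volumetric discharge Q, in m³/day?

1410

Cross-sectional area A = 174 × 13.2 = 2297 m².
Hydraulic gradient i = Δh / L = 3.17 / 2020 = 0.001569.
Darcy's law: Q = K · A · i = 390.0 × 2297 × 0.001569 = 1406 m³/day.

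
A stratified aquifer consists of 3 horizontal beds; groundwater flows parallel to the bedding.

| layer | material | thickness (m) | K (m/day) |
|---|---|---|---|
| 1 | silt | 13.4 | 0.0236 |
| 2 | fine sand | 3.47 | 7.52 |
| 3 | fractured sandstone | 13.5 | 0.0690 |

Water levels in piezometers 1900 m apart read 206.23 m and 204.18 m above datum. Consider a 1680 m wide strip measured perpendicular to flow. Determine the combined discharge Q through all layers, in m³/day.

49.6

Flow is parallel to layering, so each bed carries its own Darcy discharge and the transmissivities add.
Σ(K_i·b_i) = 0.0236×13.4 + 7.52×3.47 + 0.0690×13.5 = 27.34 m²/day.
Hydraulic gradient i = (206.23 − 204.18) / 1900 = 2.05 / 1900 = 0.001079.
Q = Σ(K_i·b_i) · W · i = 27.34 × 1680 × 0.001079 = 49.56 m³/day.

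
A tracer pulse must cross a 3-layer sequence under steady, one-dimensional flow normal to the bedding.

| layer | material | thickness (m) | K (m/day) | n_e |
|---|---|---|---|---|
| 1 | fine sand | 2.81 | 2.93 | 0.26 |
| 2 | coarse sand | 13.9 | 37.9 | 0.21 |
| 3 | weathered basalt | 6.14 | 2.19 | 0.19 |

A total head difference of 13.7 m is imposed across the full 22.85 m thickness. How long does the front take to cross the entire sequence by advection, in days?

1.45

With flow normal to the layers, continuity requires the same specific discharge q through every layer.
Σ(b_i/K_i) = 2.81/2.93 + 13.9/37.9 + 6.14/2.19 = 4.129 d.
q = Δh / Σ(b_i/K_i) = 13.7 / 4.129 = 3.318 m/day.
In each layer the seepage velocity is v_i = q/n_i, so the layer transit time is t_i = b_i·n_i / q:
  layer 1 (fine sand): t_1 = 2.81 × 0.26 / 3.318 = 0.2202 d
  layer 2 (coarse sand): t_2 = 13.9 × 0.21 / 3.318 = 0.8798 d
  layer 3 (weathered basalt): t_3 = 6.14 × 0.19 / 3.318 = 0.3516 d
Total t = Σ t_i = 1.452 days.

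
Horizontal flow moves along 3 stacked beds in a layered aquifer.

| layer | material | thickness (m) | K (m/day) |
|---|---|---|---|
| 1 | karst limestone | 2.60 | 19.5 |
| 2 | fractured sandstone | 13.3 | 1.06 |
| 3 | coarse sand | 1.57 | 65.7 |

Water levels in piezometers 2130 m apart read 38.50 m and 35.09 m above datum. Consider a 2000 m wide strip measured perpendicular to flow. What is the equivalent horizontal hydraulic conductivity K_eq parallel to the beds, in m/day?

9.61

Flow is parallel to layering, so each bed carries its own Darcy discharge and the transmissivities add.
Σ(K_i·b_i) = 19.5×2.60 + 1.06×13.3 + 65.7×1.57 = 167.9 m²/day.
Total thickness b = 17.47 m, so K_eq = Σ(K_i·b_i)/b = 9.613 m/day.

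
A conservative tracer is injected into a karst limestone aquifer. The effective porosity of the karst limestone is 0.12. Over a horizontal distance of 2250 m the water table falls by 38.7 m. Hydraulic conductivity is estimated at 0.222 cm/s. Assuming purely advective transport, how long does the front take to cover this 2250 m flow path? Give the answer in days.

Convert K: 0.222 cm/s × 864 = 191.8 m/day.
Hydraulic gradient i = Δh / L = 38.7 / 2250 = 0.01720.
Darcy flux q = K · i = 191.8 × 0.01720 = 3.299 m/day.
Seepage velocity v = q / n_e = 3.299 / 0.12 = 27.49 m/day.
Travel time t = L / v = 2250 / 27.49 = 81.84 days.

81.8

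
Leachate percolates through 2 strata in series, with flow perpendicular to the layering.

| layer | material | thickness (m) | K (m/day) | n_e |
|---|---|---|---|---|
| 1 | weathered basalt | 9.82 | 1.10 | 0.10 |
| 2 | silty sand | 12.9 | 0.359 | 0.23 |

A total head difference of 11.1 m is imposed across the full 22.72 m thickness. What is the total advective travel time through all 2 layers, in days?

With flow normal to the layers, continuity requires the same specific discharge q through every layer.
Σ(b_i/K_i) = 9.82/1.10 + 12.9/0.359 = 44.86 d.
q = Δh / Σ(b_i/K_i) = 11.1 / 44.86 = 0.2474 m/day.
In each layer the seepage velocity is v_i = q/n_i, so the layer transit time is t_i = b_i·n_i / q:
  layer 1 (weathered basalt): t_1 = 9.82 × 0.10 / 0.2474 = 3.969 d
  layer 2 (silty sand): t_2 = 12.9 × 0.23 / 0.2474 = 11.99 d
Total t = Σ t_i = 15.96 days.

16.0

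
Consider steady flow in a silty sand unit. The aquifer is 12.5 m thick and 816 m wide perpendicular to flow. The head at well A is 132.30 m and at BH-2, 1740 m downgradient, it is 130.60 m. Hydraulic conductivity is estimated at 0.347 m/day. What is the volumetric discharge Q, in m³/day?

Cross-sectional area A = 816 × 12.5 = 10200 m².
Hydraulic gradient i = (132.30 − 130.60) / 1740 = 1.7 / 1740 = 0.0009770.
Darcy's law: Q = K · A · i = 0.3470 × 10200 × 0.0009770 = 3.458 m³/day.

3.46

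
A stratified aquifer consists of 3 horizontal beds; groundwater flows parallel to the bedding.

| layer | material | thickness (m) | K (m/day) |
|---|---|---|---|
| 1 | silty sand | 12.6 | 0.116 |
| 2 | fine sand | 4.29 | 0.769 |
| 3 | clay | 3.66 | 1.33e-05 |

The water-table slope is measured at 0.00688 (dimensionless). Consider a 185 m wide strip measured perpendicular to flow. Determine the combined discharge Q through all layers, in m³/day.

6.06

Flow is parallel to layering, so each bed carries its own Darcy discharge and the transmissivities add.
Σ(K_i·b_i) = 0.116×12.6 + 0.769×4.29 + 1.33e-05×3.66 = 4.761 m²/day.
Hydraulic gradient i = 0.00688.
Q = Σ(K_i·b_i) · W · i = 4.761 × 185 × 0.006880 = 6.059 m³/day.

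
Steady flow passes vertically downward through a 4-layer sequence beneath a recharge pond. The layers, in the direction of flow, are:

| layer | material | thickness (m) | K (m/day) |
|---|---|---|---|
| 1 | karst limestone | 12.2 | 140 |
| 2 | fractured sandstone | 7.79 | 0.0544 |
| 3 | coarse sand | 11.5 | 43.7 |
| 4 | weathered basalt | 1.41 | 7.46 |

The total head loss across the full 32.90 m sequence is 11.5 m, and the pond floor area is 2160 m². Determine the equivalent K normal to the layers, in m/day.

Flow is perpendicular to layering, so the layers act in series and the equivalent K is the thickness-weighted harmonic mean.
Total thickness L = 12.2 + 7.79 + 11.5 + 1.41 = 32.90 m.
Σ(b_i/K_i) = 12.2/140 + 7.79/0.0544 + 11.5/43.7 + 1.41/7.46 = 143.7 d.
K_eq = L / Σ(b_i/K_i) = 32.90 / 143.7 = 0.2289 m/day.

0.229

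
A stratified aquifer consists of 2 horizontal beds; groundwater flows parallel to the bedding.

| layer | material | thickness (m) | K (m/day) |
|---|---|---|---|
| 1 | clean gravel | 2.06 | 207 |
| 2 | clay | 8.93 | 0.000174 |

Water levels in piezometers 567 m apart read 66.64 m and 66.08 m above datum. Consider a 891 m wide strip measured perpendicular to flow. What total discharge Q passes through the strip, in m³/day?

375

Flow is parallel to layering, so each bed carries its own Darcy discharge and the transmissivities add.
Σ(K_i·b_i) = 207×2.06 + 0.000174×8.93 = 426.4 m²/day.
Hydraulic gradient i = (66.64 − 66.08) / 567 = 0.56 / 567 = 0.0009877.
Q = Σ(K_i·b_i) · W · i = 426.4 × 891 × 0.0009877 = 375.3 m³/day.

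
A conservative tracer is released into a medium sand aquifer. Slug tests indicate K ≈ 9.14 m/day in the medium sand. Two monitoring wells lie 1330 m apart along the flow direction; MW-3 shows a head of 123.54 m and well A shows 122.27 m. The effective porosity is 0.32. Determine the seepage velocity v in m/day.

0.0273

Hydraulic gradient i = (123.54 − 122.27) / 1330 = 1.27 / 1330 = 0.0009549.
Darcy flux q = K · i = 9.140 × 0.0009549 = 0.008728 m/day.
Seepage velocity v = q / n_e = 0.008728 / 0.32 = 0.02727 m/day.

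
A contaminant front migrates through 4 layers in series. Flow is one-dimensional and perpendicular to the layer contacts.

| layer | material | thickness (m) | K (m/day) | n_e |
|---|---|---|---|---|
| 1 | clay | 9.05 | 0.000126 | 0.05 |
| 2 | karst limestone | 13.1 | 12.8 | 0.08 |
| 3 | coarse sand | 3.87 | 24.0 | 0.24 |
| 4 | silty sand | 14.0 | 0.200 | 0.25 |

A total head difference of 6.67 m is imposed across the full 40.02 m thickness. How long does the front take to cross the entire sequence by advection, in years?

With flow normal to the layers, continuity requires the same specific discharge q through every layer.
Σ(b_i/K_i) = 9.05/0.000126 + 13.1/12.8 + 3.87/24.0 + 14.0/0.200 = 71897 d.
q = Δh / Σ(b_i/K_i) = 6.67 / 71897 = 9.277e-05 m/day.
In each layer the seepage velocity is v_i = q/n_i, so the layer transit time is t_i = b_i·n_i / q:
  layer 1 (clay): t_1 = 9.05 × 0.05 / 9.277e-05 = 4878 d
  layer 2 (karst limestone): t_2 = 13.1 × 0.08 / 9.277e-05 = 11296 d
  layer 3 (coarse sand): t_3 = 3.87 × 0.24 / 9.277e-05 = 10012 d
  layer 4 (silty sand): t_4 = 14.0 × 0.25 / 9.277e-05 = 37727 d
Total t = Σ t_i = 63913 days = 175.0 years.

175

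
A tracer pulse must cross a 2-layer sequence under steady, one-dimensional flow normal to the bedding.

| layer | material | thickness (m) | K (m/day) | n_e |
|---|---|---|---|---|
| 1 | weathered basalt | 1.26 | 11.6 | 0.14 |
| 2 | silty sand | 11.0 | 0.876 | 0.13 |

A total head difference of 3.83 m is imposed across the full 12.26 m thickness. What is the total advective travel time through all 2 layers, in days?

With flow normal to the layers, continuity requires the same specific discharge q through every layer.
Σ(b_i/K_i) = 1.26/11.6 + 11.0/0.876 = 12.67 d.
q = Δh / Σ(b_i/K_i) = 3.83 / 12.67 = 0.3024 m/day.
In each layer the seepage velocity is v_i = q/n_i, so the layer transit time is t_i = b_i·n_i / q:
  layer 1 (weathered basalt): t_1 = 1.26 × 0.14 / 0.3024 = 0.5833 d
  layer 2 (silty sand): t_2 = 11.0 × 0.13 / 0.3024 = 4.729 d
Total t = Σ t_i = 5.312 days.

5.31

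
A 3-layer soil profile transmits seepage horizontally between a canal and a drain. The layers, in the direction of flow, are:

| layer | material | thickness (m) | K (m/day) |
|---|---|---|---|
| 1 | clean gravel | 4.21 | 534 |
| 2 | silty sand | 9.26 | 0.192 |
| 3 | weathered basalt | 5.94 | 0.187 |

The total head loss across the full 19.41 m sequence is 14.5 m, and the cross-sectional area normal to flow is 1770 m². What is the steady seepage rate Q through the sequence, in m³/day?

Flow is perpendicular to layering, so the layers act in series and the equivalent K is the thickness-weighted harmonic mean.
Total thickness L = 4.21 + 9.26 + 5.94 = 19.41 m.
Σ(b_i/K_i) = 4.21/534 + 9.26/0.192 + 5.94/0.187 = 80.00 d.
K_eq = L / Σ(b_i/K_i) = 19.41 / 80.00 = 0.2426 m/day.
Q = K_eq · A · (Δh/L) = 0.2426 × 1770 × (14.5/19.41) = 320.8 m³/day.

321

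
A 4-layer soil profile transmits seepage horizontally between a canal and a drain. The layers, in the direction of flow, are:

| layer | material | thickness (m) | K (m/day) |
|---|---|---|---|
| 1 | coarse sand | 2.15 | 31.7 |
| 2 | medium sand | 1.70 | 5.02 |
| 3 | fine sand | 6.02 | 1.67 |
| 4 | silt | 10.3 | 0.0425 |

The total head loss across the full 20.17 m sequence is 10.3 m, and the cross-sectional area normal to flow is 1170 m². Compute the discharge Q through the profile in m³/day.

48.9

Flow is perpendicular to layering, so the layers act in series and the equivalent K is the thickness-weighted harmonic mean.
Total thickness L = 2.15 + 1.70 + 6.02 + 10.3 = 20.17 m.
Σ(b_i/K_i) = 2.15/31.7 + 1.70/5.02 + 6.02/1.67 + 10.3/0.0425 = 246.4 d.
K_eq = L / Σ(b_i/K_i) = 20.17 / 246.4 = 0.08187 m/day.
Q = K_eq · A · (Δh/L) = 0.08187 × 1170 × (10.3/20.17) = 48.92 m³/day.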